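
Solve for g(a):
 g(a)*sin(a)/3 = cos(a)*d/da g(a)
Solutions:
 g(a) = C1/cos(a)^(1/3)


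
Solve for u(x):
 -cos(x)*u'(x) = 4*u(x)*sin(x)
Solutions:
 u(x) = C1*cos(x)^4


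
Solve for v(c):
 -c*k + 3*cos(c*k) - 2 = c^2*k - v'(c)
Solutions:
 v(c) = C1 + c^3*k/3 + c^2*k/2 + 2*c - 3*sin(c*k)/k


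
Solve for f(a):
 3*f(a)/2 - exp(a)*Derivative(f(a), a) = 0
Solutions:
 f(a) = C1*exp(-3*exp(-a)/2)


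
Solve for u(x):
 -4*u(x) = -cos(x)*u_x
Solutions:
 u(x) = C1*(sin(x)^2 + 2*sin(x) + 1)/(sin(x)^2 - 2*sin(x) + 1)


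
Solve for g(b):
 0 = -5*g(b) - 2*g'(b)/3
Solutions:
 g(b) = C1*exp(-15*b/2)


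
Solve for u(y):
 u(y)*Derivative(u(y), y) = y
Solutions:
 u(y) = -sqrt(C1 + y^2)
 u(y) = sqrt(C1 + y^2)


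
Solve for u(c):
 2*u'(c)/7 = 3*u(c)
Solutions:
 u(c) = C1*exp(21*c/2)


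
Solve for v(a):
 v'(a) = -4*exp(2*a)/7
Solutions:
 v(a) = C1 - 2*exp(2*a)/7


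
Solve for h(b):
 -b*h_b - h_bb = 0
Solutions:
 h(b) = C1 + C2*erf(sqrt(2)*b/2)


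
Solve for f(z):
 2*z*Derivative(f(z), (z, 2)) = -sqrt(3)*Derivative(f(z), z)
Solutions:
 f(z) = C1 + C2*z^(1 - sqrt(3)/2)


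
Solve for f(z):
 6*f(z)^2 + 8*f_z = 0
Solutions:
 f(z) = 4/(C1 + 3*z)


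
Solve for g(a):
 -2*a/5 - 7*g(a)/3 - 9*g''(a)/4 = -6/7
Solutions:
 g(a) = C1*sin(2*sqrt(21)*a/9) + C2*cos(2*sqrt(21)*a/9) - 6*a/35 + 18/49


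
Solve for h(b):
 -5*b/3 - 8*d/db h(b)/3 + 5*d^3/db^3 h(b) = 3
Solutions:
 h(b) = C1 + C2*exp(-2*sqrt(30)*b/15) + C3*exp(2*sqrt(30)*b/15) - 5*b^2/16 - 9*b/8


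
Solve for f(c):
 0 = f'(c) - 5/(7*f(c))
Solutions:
 f(c) = -sqrt(C1 + 70*c)/7
 f(c) = sqrt(C1 + 70*c)/7


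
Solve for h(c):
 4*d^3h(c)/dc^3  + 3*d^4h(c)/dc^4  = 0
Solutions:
 h(c) = C1 + C2*c + C3*c^2 + C4*exp(-4*c/3)


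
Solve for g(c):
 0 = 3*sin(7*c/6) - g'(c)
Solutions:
 g(c) = C1 - 18*cos(7*c/6)/7


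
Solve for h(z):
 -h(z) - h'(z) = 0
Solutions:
 h(z) = C1*exp(-z)


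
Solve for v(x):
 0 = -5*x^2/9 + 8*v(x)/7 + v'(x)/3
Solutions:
 v(x) = C1*exp(-24*x/7) + 35*x^2/72 - 245*x/864 + 1715/20736


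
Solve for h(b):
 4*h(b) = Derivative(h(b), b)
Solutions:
 h(b) = C1*exp(4*b)


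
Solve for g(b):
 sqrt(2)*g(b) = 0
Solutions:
 g(b) = 0


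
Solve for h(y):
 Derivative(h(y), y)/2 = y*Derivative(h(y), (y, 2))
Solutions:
 h(y) = C1 + C2*y^(3/2)


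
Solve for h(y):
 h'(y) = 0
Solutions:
 h(y) = C1


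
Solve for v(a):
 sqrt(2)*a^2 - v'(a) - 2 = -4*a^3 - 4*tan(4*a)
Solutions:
 v(a) = C1 + a^4 + sqrt(2)*a^3/3 - 2*a - log(cos(4*a))


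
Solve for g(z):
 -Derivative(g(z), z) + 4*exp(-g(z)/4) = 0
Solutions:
 g(z) = 4*log(C1 + z)


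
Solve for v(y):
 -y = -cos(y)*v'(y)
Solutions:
 v(y) = C1 + Integral(y/cos(y), y)


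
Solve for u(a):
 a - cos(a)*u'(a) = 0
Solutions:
 u(a) = C1 + Integral(a/cos(a), a)


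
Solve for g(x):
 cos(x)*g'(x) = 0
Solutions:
 g(x) = C1


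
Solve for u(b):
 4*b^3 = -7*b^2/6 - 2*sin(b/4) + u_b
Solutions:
 u(b) = C1 + b^4 + 7*b^3/18 - 8*cos(b/4)


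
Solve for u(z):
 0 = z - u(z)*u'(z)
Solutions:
 u(z) = -sqrt(C1 + z^2)
 u(z) = sqrt(C1 + z^2)


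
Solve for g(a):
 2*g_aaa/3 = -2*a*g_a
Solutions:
 g(a) = C1 + Integral(C2*airyai(-3^(1/3)*a) + C3*airybi(-3^(1/3)*a), a)


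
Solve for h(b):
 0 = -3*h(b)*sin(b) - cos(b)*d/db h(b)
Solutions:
 h(b) = C1*cos(b)^3


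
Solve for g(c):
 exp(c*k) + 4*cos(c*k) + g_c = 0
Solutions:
 g(c) = C1 - exp(c*k)/k - 4*sin(c*k)/k


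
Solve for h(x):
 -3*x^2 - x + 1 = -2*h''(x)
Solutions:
 h(x) = C1 + C2*x + x^4/8 + x^3/12 - x^2/4


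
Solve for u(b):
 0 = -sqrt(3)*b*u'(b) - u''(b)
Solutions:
 u(b) = C1 + C2*erf(sqrt(2)*3^(1/4)*b/2)


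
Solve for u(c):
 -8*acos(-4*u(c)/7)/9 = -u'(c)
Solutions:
 Integral(1/acos(-4*_y/7), (_y, u(c))) = C1 + 8*c/9


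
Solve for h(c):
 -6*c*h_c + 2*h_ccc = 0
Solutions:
 h(c) = C1 + Integral(C2*airyai(3^(1/3)*c) + C3*airybi(3^(1/3)*c), c)


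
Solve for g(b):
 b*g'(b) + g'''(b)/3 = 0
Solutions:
 g(b) = C1 + Integral(C2*airyai(-3^(1/3)*b) + C3*airybi(-3^(1/3)*b), b)


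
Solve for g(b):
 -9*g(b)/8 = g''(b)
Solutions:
 g(b) = C1*sin(3*sqrt(2)*b/4) + C2*cos(3*sqrt(2)*b/4)


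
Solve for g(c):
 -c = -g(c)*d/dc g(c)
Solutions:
 g(c) = -sqrt(C1 + c^2)
 g(c) = sqrt(C1 + c^2)


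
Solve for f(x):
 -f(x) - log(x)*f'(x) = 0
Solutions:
 f(x) = C1*exp(-li(x))


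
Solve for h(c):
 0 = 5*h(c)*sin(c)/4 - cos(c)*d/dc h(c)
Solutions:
 h(c) = C1/cos(c)^(5/4)


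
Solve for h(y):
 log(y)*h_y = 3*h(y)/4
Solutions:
 h(y) = C1*exp(3*li(y)/4)


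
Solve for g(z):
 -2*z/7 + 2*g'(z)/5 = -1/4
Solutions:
 g(z) = C1 + 5*z^2/14 - 5*z/8


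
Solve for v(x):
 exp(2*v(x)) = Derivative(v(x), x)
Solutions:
 v(x) = log(-sqrt(-1/(C1 + x))) - log(2)/2
 v(x) = log(-1/(C1 + x))/2 - log(2)/2


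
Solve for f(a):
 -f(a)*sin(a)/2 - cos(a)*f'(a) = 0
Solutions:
 f(a) = C1*sqrt(cos(a))


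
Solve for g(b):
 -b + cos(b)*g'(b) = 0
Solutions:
 g(b) = C1 + Integral(b/cos(b), b)


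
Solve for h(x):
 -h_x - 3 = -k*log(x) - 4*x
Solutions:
 h(x) = C1 + k*x*log(x) - k*x + 2*x^2 - 3*x


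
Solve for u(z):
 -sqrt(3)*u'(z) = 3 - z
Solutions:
 u(z) = C1 + sqrt(3)*z^2/6 - sqrt(3)*z


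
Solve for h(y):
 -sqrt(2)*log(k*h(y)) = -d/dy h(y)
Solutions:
 li(k*h(y))/k = C1 + sqrt(2)*y


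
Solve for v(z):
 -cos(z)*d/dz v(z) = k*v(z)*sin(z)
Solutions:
 v(z) = C1*exp(k*log(cos(z)))


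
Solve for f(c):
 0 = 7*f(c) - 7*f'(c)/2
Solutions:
 f(c) = C1*exp(2*c)


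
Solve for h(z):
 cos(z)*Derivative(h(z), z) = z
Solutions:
 h(z) = C1 + Integral(z/cos(z), z)


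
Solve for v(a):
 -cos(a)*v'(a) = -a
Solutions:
 v(a) = C1 + Integral(a/cos(a), a)


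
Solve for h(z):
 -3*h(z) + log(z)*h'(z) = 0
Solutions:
 h(z) = C1*exp(3*li(z))


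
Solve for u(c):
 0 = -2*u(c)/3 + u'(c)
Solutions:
 u(c) = C1*exp(2*c/3)


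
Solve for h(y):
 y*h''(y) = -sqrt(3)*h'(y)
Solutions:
 h(y) = C1 + C2*y^(1 - sqrt(3))


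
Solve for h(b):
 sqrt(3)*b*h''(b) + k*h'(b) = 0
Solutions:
 h(b) = C1 + b^(-sqrt(3)*re(k)/3 + 1)*(C2*sin(sqrt(3)*log(b)*Abs(im(k))/3) + C3*cos(sqrt(3)*log(b)*im(k)/3))


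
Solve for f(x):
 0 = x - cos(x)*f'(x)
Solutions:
 f(x) = C1 + Integral(x/cos(x), x)


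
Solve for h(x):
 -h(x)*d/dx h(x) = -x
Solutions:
 h(x) = -sqrt(C1 + x^2)
 h(x) = sqrt(C1 + x^2)


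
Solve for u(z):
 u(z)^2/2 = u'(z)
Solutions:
 u(z) = -2/(C1 + z)


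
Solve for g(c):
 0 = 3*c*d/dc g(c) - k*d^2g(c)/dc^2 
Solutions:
 g(c) = C1 + C2*erf(sqrt(6)*c*sqrt(-1/k)/2)/sqrt(-1/k)


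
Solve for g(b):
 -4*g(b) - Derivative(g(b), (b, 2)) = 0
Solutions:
 g(b) = C1*sin(2*b) + C2*cos(2*b)


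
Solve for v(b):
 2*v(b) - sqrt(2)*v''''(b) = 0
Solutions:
 v(b) = C1*exp(-2^(1/8)*b) + C2*exp(2^(1/8)*b) + C3*sin(2^(1/8)*b) + C4*cos(2^(1/8)*b)


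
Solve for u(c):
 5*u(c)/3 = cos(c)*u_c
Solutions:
 u(c) = C1*(sin(c) + 1)^(5/6)/(sin(c) - 1)^(5/6)


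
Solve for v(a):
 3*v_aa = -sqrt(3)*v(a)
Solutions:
 v(a) = C1*sin(3^(3/4)*a/3) + C2*cos(3^(3/4)*a/3)


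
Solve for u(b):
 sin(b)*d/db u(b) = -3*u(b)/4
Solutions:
 u(b) = C1*(cos(b) + 1)^(3/8)/(cos(b) - 1)^(3/8)


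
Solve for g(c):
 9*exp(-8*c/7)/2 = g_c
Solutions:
 g(c) = C1 - 63*exp(-8*c/7)/16


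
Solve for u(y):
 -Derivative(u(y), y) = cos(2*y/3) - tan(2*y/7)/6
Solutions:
 u(y) = C1 - 7*log(cos(2*y/7))/12 - 3*sin(2*y/3)/2


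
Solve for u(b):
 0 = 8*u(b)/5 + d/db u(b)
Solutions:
 u(b) = C1*exp(-8*b/5)


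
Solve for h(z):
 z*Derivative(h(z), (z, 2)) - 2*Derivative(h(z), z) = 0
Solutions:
 h(z) = C1 + C2*z^3


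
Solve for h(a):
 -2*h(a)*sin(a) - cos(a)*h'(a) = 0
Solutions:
 h(a) = C1*cos(a)^2


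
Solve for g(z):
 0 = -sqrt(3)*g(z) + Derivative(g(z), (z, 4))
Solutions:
 g(z) = C1*exp(-3^(1/8)*z) + C2*exp(3^(1/8)*z) + C3*sin(3^(1/8)*z) + C4*cos(3^(1/8)*z)


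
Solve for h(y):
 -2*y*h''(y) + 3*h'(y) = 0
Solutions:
 h(y) = C1 + C2*y^(5/2)


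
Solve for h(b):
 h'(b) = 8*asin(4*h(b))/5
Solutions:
 Integral(1/asin(4*_y), (_y, h(b))) = C1 + 8*b/5


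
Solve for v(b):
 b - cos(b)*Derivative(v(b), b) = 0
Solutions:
 v(b) = C1 + Integral(b/cos(b), b)


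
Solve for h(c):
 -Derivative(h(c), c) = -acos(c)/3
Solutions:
 h(c) = C1 + c*acos(c)/3 - sqrt(1 - c^2)/3


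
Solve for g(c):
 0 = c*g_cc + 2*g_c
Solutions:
 g(c) = C1 + C2/c


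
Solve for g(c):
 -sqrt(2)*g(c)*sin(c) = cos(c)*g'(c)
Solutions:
 g(c) = C1*cos(c)^(sqrt(2))


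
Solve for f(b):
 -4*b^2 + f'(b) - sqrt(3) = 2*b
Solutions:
 f(b) = C1 + 4*b^3/3 + b^2 + sqrt(3)*b


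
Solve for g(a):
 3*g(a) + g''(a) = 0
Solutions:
 g(a) = C1*sin(sqrt(3)*a) + C2*cos(sqrt(3)*a)


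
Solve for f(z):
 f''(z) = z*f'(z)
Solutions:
 f(z) = C1 + C2*erfi(sqrt(2)*z/2)


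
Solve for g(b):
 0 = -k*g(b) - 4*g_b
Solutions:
 g(b) = C1*exp(-b*k/4)


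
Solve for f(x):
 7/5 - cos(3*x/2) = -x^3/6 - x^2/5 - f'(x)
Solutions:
 f(x) = C1 - x^4/24 - x^3/15 - 7*x/5 + 2*sin(3*x/2)/3


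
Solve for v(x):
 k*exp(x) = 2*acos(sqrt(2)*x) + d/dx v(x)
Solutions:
 v(x) = C1 + k*exp(x) - 2*x*acos(sqrt(2)*x) + sqrt(2)*sqrt(1 - 2*x^2)


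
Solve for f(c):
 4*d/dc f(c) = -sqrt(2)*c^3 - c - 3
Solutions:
 f(c) = C1 - sqrt(2)*c^4/16 - c^2/8 - 3*c/4


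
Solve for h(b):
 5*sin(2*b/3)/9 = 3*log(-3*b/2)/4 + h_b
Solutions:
 h(b) = C1 - 3*b*log(-b)/4 - 3*b*log(3)/4 + 3*b*log(2)/4 + 3*b/4 - 5*cos(2*b/3)/6


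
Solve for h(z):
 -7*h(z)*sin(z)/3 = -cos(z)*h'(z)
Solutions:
 h(z) = C1/cos(z)^(7/3)


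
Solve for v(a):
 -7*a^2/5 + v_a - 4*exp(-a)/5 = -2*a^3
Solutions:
 v(a) = C1 - a^4/2 + 7*a^3/15 - 4*exp(-a)/5


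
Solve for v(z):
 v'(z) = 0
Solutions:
 v(z) = C1


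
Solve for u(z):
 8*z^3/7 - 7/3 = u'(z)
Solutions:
 u(z) = C1 + 2*z^4/7 - 7*z/3


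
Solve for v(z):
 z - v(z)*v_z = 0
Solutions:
 v(z) = -sqrt(C1 + z^2)
 v(z) = sqrt(C1 + z^2)


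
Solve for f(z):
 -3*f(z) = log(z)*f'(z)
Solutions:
 f(z) = C1*exp(-3*li(z))


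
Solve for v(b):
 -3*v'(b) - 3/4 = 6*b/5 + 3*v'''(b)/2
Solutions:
 v(b) = C1 + C2*sin(sqrt(2)*b) + C3*cos(sqrt(2)*b) - b^2/5 - b/4


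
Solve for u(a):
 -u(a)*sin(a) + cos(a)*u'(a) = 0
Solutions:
 u(a) = C1/cos(a)


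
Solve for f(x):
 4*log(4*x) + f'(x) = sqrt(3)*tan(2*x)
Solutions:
 f(x) = C1 - 4*x*log(x) - 8*x*log(2) + 4*x - sqrt(3)*log(cos(2*x))/2


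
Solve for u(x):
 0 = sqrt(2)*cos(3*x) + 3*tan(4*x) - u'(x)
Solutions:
 u(x) = C1 - 3*log(cos(4*x))/4 + sqrt(2)*sin(3*x)/3


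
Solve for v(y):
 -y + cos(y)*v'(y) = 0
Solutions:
 v(y) = C1 + Integral(y/cos(y), y)


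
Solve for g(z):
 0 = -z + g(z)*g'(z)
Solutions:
 g(z) = -sqrt(C1 + z^2)
 g(z) = sqrt(C1 + z^2)


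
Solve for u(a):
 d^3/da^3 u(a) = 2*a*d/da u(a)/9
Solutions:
 u(a) = C1 + Integral(C2*airyai(6^(1/3)*a/3) + C3*airybi(6^(1/3)*a/3), a)


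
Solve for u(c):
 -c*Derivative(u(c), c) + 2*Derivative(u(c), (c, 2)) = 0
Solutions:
 u(c) = C1 + C2*erfi(c/2)


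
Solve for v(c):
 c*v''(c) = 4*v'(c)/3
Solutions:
 v(c) = C1 + C2*c^(7/3)


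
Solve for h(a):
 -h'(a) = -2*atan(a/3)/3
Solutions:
 h(a) = C1 + 2*a*atan(a/3)/3 - log(a^2 + 9)


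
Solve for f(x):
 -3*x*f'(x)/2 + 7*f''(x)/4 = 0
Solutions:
 f(x) = C1 + C2*erfi(sqrt(21)*x/7)


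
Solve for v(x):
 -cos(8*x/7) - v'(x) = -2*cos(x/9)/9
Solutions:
 v(x) = C1 + 2*sin(x/9) - 7*sin(8*x/7)/8


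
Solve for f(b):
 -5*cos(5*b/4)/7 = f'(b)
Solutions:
 f(b) = C1 - 4*sin(5*b/4)/7


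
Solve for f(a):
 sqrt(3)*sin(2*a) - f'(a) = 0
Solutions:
 f(a) = C1 - sqrt(3)*cos(2*a)/2


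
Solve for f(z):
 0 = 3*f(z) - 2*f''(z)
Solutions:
 f(z) = C1*exp(-sqrt(6)*z/2) + C2*exp(sqrt(6)*z/2)


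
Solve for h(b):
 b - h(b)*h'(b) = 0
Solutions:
 h(b) = -sqrt(C1 + b^2)
 h(b) = sqrt(C1 + b^2)


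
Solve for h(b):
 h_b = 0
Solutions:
 h(b) = C1


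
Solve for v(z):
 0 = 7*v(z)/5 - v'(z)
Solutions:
 v(z) = C1*exp(7*z/5)


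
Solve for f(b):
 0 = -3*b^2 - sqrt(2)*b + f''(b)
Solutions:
 f(b) = C1 + C2*b + b^4/4 + sqrt(2)*b^3/6


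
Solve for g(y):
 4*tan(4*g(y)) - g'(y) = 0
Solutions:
 g(y) = -asin(C1*exp(16*y))/4 + pi/4
 g(y) = asin(C1*exp(16*y))/4


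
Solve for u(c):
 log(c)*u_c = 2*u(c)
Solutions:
 u(c) = C1*exp(2*li(c))


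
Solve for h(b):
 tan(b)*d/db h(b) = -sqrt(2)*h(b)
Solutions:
 h(b) = C1/sin(b)^(sqrt(2))


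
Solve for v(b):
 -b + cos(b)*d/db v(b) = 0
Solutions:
 v(b) = C1 + Integral(b/cos(b), b)


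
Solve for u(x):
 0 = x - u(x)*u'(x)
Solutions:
 u(x) = -sqrt(C1 + x^2)
 u(x) = sqrt(C1 + x^2)


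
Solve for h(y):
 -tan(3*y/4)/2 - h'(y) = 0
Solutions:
 h(y) = C1 + 2*log(cos(3*y/4))/3


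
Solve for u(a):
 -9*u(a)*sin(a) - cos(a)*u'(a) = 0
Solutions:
 u(a) = C1*cos(a)^9


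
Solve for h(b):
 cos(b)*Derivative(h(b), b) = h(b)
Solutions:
 h(b) = C1*sqrt(sin(b) + 1)/sqrt(sin(b) - 1)


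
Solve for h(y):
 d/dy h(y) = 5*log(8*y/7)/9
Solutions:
 h(y) = C1 + 5*y*log(y)/9 - 5*y*log(7)/9 - 5*y/9 + 5*y*log(2)/3


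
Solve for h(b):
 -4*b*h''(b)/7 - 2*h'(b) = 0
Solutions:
 h(b) = C1 + C2/b^(5/2)


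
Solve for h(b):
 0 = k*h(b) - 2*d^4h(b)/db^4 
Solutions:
 h(b) = C1*exp(-2^(3/4)*b*k^(1/4)/2) + C2*exp(2^(3/4)*b*k^(1/4)/2) + C3*exp(-2^(3/4)*I*b*k^(1/4)/2) + C4*exp(2^(3/4)*I*b*k^(1/4)/2)


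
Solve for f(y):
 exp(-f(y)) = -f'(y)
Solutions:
 f(y) = log(C1 - y)


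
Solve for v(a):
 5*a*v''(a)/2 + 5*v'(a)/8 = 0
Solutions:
 v(a) = C1 + C2*a^(3/4)


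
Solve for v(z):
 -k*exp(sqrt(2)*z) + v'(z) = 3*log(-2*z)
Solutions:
 v(z) = C1 + sqrt(2)*k*exp(sqrt(2)*z)/2 + 3*z*log(-z) + 3*z*(-1 + log(2))


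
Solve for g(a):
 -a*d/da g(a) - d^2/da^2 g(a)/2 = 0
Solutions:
 g(a) = C1 + C2*erf(a)


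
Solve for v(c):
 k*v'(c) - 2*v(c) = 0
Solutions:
 v(c) = C1*exp(2*c/k)


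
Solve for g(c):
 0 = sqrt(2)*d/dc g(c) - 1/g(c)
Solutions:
 g(c) = -sqrt(C1 + sqrt(2)*c)
 g(c) = sqrt(C1 + sqrt(2)*c)


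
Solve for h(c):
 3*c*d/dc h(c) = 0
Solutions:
 h(c) = C1


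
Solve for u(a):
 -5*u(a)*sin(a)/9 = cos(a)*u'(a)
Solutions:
 u(a) = C1*cos(a)^(5/9)


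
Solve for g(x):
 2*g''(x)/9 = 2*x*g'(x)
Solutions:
 g(x) = C1 + C2*erfi(3*sqrt(2)*x/2)


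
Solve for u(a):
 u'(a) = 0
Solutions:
 u(a) = C1


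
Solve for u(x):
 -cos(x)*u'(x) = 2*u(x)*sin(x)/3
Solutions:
 u(x) = C1*cos(x)^(2/3)


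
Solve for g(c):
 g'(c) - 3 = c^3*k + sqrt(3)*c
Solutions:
 g(c) = C1 + c^4*k/4 + sqrt(3)*c^2/2 + 3*c


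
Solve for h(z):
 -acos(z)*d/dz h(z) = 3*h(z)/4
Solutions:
 h(z) = C1*exp(-3*Integral(1/acos(z), z)/4)


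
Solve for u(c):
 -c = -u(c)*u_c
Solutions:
 u(c) = -sqrt(C1 + c^2)
 u(c) = sqrt(C1 + c^2)


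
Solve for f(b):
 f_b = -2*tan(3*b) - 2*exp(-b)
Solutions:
 f(b) = C1 - log(tan(3*b)^2 + 1)/3 + 2*exp(-b)


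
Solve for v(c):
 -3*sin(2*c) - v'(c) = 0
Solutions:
 v(c) = C1 + 3*cos(2*c)/2


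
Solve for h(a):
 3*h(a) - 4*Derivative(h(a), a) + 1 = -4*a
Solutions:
 h(a) = C1*exp(3*a/4) - 4*a/3 - 19/9


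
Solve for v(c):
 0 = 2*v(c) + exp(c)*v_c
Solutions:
 v(c) = C1*exp(2*exp(-c))


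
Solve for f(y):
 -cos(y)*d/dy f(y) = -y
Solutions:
 f(y) = C1 + Integral(y/cos(y), y)


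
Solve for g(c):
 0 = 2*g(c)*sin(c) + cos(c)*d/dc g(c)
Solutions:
 g(c) = C1*cos(c)^2


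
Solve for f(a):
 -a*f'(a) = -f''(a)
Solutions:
 f(a) = C1 + C2*erfi(sqrt(2)*a/2)


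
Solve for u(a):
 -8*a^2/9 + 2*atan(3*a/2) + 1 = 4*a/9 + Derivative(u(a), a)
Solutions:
 u(a) = C1 - 8*a^3/27 - 2*a^2/9 + 2*a*atan(3*a/2) + a - 2*log(9*a^2 + 4)/3


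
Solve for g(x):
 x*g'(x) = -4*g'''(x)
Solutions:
 g(x) = C1 + Integral(C2*airyai(-2^(1/3)*x/2) + C3*airybi(-2^(1/3)*x/2), x)


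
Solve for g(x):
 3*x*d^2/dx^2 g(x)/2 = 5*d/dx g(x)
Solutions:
 g(x) = C1 + C2*x^(13/3)


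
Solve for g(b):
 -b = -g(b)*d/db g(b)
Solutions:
 g(b) = -sqrt(C1 + b^2)
 g(b) = sqrt(C1 + b^2)


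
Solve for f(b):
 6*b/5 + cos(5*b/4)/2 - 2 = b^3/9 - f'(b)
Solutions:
 f(b) = C1 + b^4/36 - 3*b^2/5 + 2*b - 2*sin(5*b/4)/5


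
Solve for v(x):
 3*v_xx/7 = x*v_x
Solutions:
 v(x) = C1 + C2*erfi(sqrt(42)*x/6)


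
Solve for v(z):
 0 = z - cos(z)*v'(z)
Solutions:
 v(z) = C1 + Integral(z/cos(z), z)


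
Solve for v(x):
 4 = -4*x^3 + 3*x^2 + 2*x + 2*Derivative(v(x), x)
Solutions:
 v(x) = C1 + x^4/2 - x^3/2 - x^2/2 + 2*x


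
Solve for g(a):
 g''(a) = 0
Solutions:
 g(a) = C1 + C2*a


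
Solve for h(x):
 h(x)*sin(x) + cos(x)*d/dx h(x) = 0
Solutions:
 h(x) = C1*cos(x)


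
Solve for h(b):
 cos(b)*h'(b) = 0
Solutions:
 h(b) = C1


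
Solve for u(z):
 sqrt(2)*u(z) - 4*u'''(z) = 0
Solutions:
 u(z) = C3*exp(sqrt(2)*z/2) + (C1*sin(sqrt(6)*z/4) + C2*cos(sqrt(6)*z/4))*exp(-sqrt(2)*z/4)


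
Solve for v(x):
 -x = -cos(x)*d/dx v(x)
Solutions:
 v(x) = C1 + Integral(x/cos(x), x)


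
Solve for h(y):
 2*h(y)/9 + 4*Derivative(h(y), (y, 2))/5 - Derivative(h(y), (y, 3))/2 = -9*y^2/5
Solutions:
 h(y) = C1*exp(y*(-2^(1/3)*(5*sqrt(13305) + 631)^(1/3) - 32*2^(2/3)/(5*sqrt(13305) + 631)^(1/3) + 16)/30)*sin(2^(1/3)*sqrt(3)*y*(-(5*sqrt(13305) + 631)^(1/3) + 32*2^(1/3)/(5*sqrt(13305) + 631)^(1/3))/30) + C2*exp(y*(-2^(1/3)*(5*sqrt(13305) + 631)^(1/3) - 32*2^(2/3)/(5*sqrt(13305) + 631)^(1/3) + 16)/30)*cos(2^(1/3)*sqrt(3)*y*(-(5*sqrt(13305) + 631)^(1/3) + 32*2^(1/3)/(5*sqrt(13305) + 631)^(1/3))/30) + C3*exp(y*(32*2^(2/3)/(5*sqrt(13305) + 631)^(1/3) + 8 + 2^(1/3)*(5*sqrt(13305) + 631)^(1/3))/15) - 81*y^2/10 + 1458/25


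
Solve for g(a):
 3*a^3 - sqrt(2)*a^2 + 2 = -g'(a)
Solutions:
 g(a) = C1 - 3*a^4/4 + sqrt(2)*a^3/3 - 2*a


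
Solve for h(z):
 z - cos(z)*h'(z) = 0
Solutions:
 h(z) = C1 + Integral(z/cos(z), z)


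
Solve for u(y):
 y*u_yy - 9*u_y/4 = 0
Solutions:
 u(y) = C1 + C2*y^(13/4)


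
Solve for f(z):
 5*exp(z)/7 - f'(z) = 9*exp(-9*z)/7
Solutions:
 f(z) = C1 + 5*exp(z)/7 + exp(-9*z)/7


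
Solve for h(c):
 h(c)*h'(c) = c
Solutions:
 h(c) = -sqrt(C1 + c^2)
 h(c) = sqrt(C1 + c^2)


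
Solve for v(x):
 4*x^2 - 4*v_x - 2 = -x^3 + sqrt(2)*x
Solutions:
 v(x) = C1 + x^4/16 + x^3/3 - sqrt(2)*x^2/8 - x/2


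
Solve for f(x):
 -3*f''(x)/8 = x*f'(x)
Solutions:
 f(x) = C1 + C2*erf(2*sqrt(3)*x/3)


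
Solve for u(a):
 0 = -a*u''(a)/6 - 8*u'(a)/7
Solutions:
 u(a) = C1 + C2/a^(41/7)


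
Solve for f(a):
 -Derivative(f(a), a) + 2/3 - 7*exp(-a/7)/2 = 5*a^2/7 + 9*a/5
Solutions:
 f(a) = C1 - 5*a^3/21 - 9*a^2/10 + 2*a/3 + 49*exp(-a/7)/2


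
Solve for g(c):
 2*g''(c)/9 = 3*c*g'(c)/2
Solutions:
 g(c) = C1 + C2*erfi(3*sqrt(6)*c/4)


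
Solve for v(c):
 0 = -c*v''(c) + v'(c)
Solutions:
 v(c) = C1 + C2*c^2


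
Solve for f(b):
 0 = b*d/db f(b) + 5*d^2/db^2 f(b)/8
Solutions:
 f(b) = C1 + C2*erf(2*sqrt(5)*b/5)


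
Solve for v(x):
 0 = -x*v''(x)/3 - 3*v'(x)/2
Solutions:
 v(x) = C1 + C2/x^(7/2)


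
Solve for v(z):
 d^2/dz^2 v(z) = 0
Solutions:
 v(z) = C1 + C2*z


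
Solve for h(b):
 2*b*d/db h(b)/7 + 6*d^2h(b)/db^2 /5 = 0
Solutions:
 h(b) = C1 + C2*erf(sqrt(210)*b/42)


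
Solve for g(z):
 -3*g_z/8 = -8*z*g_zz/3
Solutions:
 g(z) = C1 + C2*z^(73/64)


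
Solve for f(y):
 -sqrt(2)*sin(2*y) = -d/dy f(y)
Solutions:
 f(y) = C1 - sqrt(2)*cos(2*y)/2


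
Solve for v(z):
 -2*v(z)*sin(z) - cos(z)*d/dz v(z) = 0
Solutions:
 v(z) = C1*cos(z)^2


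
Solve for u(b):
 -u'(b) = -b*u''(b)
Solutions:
 u(b) = C1 + C2*b^2


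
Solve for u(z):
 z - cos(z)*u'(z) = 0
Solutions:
 u(z) = C1 + Integral(z/cos(z), z)


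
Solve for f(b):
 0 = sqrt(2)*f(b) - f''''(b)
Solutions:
 f(b) = C1*exp(-2^(1/8)*b) + C2*exp(2^(1/8)*b) + C3*sin(2^(1/8)*b) + C4*cos(2^(1/8)*b)


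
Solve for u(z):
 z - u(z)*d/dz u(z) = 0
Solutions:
 u(z) = -sqrt(C1 + z^2)
 u(z) = sqrt(C1 + z^2)


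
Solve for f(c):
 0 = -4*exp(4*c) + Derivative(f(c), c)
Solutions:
 f(c) = C1 + exp(4*c)


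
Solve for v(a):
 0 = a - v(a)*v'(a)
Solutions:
 v(a) = -sqrt(C1 + a^2)
 v(a) = sqrt(C1 + a^2)


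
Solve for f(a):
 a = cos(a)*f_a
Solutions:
 f(a) = C1 + Integral(a/cos(a), a)


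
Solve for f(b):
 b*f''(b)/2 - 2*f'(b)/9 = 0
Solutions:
 f(b) = C1 + C2*b^(13/9)


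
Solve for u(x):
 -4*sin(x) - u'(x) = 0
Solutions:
 u(x) = C1 + 4*cos(x)


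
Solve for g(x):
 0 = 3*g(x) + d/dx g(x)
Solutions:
 g(x) = C1*exp(-3*x)


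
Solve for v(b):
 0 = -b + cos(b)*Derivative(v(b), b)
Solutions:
 v(b) = C1 + Integral(b/cos(b), b)


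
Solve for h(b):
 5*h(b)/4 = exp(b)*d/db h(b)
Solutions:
 h(b) = C1*exp(-5*exp(-b)/4)


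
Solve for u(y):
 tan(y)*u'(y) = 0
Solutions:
 u(y) = C1


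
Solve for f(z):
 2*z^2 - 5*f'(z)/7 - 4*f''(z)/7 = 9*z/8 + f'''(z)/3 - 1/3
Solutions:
 f(z) = C1 + 14*z^3/15 - 1211*z^2/400 + 2023*z/750 + (C2*sin(sqrt(69)*z/7) + C3*cos(sqrt(69)*z/7))*exp(-6*z/7)


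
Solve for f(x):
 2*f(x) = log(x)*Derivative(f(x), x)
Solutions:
 f(x) = C1*exp(2*li(x))


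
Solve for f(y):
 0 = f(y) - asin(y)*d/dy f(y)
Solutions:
 f(y) = C1*exp(Integral(1/asin(y), y))


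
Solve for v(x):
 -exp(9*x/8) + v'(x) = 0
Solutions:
 v(x) = C1 + 8*exp(9*x/8)/9


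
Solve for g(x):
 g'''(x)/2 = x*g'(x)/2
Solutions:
 g(x) = C1 + Integral(C2*airyai(x) + C3*airybi(x), x)


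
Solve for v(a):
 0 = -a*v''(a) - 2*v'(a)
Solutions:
 v(a) = C1 + C2/a


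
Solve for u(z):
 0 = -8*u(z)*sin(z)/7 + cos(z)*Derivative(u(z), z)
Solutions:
 u(z) = C1/cos(z)^(8/7)


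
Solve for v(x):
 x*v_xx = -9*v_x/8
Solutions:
 v(x) = C1 + C2/x^(1/8)


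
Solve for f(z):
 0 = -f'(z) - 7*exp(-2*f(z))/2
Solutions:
 f(z) = log(-sqrt(C1 - 7*z))
 f(z) = log(C1 - 7*z)/2


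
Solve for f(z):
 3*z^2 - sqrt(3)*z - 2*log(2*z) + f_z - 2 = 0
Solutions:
 f(z) = C1 - z^3 + sqrt(3)*z^2/2 + 2*z*log(z) + z*log(4)


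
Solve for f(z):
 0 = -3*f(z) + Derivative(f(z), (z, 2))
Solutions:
 f(z) = C1*exp(-sqrt(3)*z) + C2*exp(sqrt(3)*z)


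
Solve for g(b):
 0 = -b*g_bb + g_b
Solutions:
 g(b) = C1 + C2*b^2


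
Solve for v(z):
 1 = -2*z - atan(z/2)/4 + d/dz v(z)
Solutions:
 v(z) = C1 + z^2 + z*atan(z/2)/4 + z - log(z^2 + 4)/4


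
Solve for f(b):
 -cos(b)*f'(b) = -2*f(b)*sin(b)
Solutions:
 f(b) = C1/cos(b)^2


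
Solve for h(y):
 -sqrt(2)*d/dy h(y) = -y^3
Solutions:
 h(y) = C1 + sqrt(2)*y^4/8


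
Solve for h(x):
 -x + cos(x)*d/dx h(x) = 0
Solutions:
 h(x) = C1 + Integral(x/cos(x), x)


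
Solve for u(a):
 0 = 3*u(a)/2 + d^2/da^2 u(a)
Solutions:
 u(a) = C1*sin(sqrt(6)*a/2) + C2*cos(sqrt(6)*a/2)


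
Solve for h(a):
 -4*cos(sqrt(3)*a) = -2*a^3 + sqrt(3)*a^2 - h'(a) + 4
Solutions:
 h(a) = C1 - a^4/2 + sqrt(3)*a^3/3 + 4*a + 4*sqrt(3)*sin(sqrt(3)*a)/3


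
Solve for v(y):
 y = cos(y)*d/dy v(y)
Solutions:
 v(y) = C1 + Integral(y/cos(y), y)


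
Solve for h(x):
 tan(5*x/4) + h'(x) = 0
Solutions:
 h(x) = C1 + 4*log(cos(5*x/4))/5


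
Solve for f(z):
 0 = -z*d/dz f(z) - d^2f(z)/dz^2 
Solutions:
 f(z) = C1 + C2*erf(sqrt(2)*z/2)


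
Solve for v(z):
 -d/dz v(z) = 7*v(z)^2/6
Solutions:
 v(z) = 6/(C1 + 7*z)


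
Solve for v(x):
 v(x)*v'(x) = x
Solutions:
 v(x) = -sqrt(C1 + x^2)
 v(x) = sqrt(C1 + x^2)


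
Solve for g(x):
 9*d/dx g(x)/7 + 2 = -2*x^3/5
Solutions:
 g(x) = C1 - 7*x^4/90 - 14*x/9


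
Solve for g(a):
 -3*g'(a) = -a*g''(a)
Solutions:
 g(a) = C1 + C2*a^4


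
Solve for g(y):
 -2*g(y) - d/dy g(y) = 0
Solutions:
 g(y) = C1*exp(-2*y)


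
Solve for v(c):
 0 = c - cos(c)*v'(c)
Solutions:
 v(c) = C1 + Integral(c/cos(c), c)


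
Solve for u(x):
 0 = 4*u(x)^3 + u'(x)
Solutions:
 u(x) = -sqrt(2)*sqrt(-1/(C1 - 4*x))/2
 u(x) = sqrt(2)*sqrt(-1/(C1 - 4*x))/2


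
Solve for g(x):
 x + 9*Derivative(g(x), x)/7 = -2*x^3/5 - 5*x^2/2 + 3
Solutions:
 g(x) = C1 - 7*x^4/90 - 35*x^3/54 - 7*x^2/18 + 7*x/3


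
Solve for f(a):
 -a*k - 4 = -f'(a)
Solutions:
 f(a) = C1 + a^2*k/2 + 4*a


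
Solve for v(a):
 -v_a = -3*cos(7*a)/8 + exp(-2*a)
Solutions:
 v(a) = C1 + 3*sin(7*a)/56 + exp(-2*a)/2


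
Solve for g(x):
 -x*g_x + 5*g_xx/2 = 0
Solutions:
 g(x) = C1 + C2*erfi(sqrt(5)*x/5)


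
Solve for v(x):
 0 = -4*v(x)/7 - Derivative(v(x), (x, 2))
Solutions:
 v(x) = C1*sin(2*sqrt(7)*x/7) + C2*cos(2*sqrt(7)*x/7)


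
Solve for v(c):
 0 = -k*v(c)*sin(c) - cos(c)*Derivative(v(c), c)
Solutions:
 v(c) = C1*exp(k*log(cos(c)))


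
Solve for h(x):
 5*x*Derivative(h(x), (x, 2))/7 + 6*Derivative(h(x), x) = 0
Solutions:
 h(x) = C1 + C2/x^(37/5)


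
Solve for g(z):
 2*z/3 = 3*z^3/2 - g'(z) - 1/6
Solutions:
 g(z) = C1 + 3*z^4/8 - z^2/3 - z/6


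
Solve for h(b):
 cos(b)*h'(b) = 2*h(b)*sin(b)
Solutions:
 h(b) = C1/cos(b)^2


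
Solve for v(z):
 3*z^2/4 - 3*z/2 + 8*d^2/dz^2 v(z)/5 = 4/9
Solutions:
 v(z) = C1 + C2*z - 5*z^4/128 + 5*z^3/32 + 5*z^2/36


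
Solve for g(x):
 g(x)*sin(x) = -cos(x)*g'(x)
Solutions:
 g(x) = C1*cos(x)


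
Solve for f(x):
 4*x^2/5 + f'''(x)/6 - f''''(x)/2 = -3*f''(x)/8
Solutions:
 f(x) = C1 + C2*x + C3*exp(x*(1 - 2*sqrt(7))/6) + C4*exp(x*(1 + 2*sqrt(7))/6) - 8*x^4/45 + 128*x^3/405 - 3968*x^2/1215


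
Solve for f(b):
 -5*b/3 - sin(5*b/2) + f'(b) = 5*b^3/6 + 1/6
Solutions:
 f(b) = C1 + 5*b^4/24 + 5*b^2/6 + b/6 - 2*cos(5*b/2)/5


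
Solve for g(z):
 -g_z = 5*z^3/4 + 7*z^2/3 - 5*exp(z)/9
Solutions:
 g(z) = C1 - 5*z^4/16 - 7*z^3/9 + 5*exp(z)/9


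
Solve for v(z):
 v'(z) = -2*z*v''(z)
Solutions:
 v(z) = C1 + C2*sqrt(z)


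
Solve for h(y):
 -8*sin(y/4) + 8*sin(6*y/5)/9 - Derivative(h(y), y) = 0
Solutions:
 h(y) = C1 + 32*cos(y/4) - 20*cos(6*y/5)/27


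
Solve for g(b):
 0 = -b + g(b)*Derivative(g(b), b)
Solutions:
 g(b) = -sqrt(C1 + b^2)
 g(b) = sqrt(C1 + b^2)


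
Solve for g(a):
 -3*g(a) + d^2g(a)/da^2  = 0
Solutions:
 g(a) = C1*exp(-sqrt(3)*a) + C2*exp(sqrt(3)*a)


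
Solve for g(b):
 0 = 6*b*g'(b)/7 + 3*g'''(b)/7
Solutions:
 g(b) = C1 + Integral(C2*airyai(-2^(1/3)*b) + C3*airybi(-2^(1/3)*b), b)


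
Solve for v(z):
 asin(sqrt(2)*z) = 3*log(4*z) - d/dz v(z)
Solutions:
 v(z) = C1 + 3*z*log(z) - z*asin(sqrt(2)*z) - 3*z + 6*z*log(2) - sqrt(2)*sqrt(1 - 2*z^2)/2


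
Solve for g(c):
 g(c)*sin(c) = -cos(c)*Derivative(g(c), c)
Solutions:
 g(c) = C1*cos(c)


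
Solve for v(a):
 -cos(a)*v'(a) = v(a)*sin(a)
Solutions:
 v(a) = C1*cos(a)


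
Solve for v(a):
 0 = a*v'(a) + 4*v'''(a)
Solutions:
 v(a) = C1 + Integral(C2*airyai(-2^(1/3)*a/2) + C3*airybi(-2^(1/3)*a/2), a)


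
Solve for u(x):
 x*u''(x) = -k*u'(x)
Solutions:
 u(x) = C1 + x^(1 - re(k))*(C2*sin(log(x)*Abs(im(k))) + C3*cos(log(x)*im(k)))


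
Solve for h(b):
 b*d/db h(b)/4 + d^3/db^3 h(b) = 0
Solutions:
 h(b) = C1 + Integral(C2*airyai(-2^(1/3)*b/2) + C3*airybi(-2^(1/3)*b/2), b)


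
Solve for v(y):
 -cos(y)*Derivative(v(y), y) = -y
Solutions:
 v(y) = C1 + Integral(y/cos(y), y)


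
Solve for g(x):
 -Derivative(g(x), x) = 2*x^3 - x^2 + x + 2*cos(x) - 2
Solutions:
 g(x) = C1 - x^4/2 + x^3/3 - x^2/2 + 2*x - 2*sin(x)


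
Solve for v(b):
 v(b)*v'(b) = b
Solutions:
 v(b) = -sqrt(C1 + b^2)
 v(b) = sqrt(C1 + b^2)


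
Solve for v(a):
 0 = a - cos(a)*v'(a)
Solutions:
 v(a) = C1 + Integral(a/cos(a), a)


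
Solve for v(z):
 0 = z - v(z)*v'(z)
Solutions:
 v(z) = -sqrt(C1 + z^2)
 v(z) = sqrt(C1 + z^2)


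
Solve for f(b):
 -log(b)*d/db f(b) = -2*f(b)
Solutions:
 f(b) = C1*exp(2*li(b))


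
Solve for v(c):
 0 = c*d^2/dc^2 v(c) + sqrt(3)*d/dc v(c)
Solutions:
 v(c) = C1 + C2*c^(1 - sqrt(3))


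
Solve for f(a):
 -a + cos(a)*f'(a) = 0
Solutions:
 f(a) = C1 + Integral(a/cos(a), a)


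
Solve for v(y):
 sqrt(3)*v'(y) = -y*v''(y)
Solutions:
 v(y) = C1 + C2*y^(1 - sqrt(3))


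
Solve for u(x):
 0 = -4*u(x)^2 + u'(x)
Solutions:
 u(x) = -1/(C1 + 4*x)


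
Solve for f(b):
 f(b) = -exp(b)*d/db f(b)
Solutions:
 f(b) = C1*exp(exp(-b))


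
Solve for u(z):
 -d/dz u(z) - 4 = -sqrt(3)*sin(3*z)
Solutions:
 u(z) = C1 - 4*z - sqrt(3)*cos(3*z)/3


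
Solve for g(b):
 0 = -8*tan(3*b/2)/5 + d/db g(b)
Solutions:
 g(b) = C1 - 16*log(cos(3*b/2))/15


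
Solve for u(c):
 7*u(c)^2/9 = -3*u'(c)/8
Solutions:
 u(c) = 27/(C1 + 56*c)


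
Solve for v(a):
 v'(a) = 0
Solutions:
 v(a) = C1


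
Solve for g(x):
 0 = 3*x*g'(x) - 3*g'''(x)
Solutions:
 g(x) = C1 + Integral(C2*airyai(x) + C3*airybi(x), x)


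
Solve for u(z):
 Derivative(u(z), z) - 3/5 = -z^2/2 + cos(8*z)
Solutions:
 u(z) = C1 - z^3/6 + 3*z/5 + sin(8*z)/8


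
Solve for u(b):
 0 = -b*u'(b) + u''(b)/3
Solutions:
 u(b) = C1 + C2*erfi(sqrt(6)*b/2)


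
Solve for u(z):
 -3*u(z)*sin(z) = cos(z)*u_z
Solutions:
 u(z) = C1*cos(z)^3


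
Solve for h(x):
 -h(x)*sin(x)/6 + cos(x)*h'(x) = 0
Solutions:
 h(x) = C1/cos(x)^(1/6)


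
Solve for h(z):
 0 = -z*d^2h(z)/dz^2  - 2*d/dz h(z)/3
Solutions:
 h(z) = C1 + C2*z^(1/3)


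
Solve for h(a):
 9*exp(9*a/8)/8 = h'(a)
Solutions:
 h(a) = C1 + exp(9*a/8)


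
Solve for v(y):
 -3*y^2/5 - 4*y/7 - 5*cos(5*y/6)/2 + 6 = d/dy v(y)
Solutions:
 v(y) = C1 - y^3/5 - 2*y^2/7 + 6*y - 3*sin(5*y/6)


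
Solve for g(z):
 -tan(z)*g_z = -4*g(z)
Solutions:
 g(z) = C1*sin(z)^4


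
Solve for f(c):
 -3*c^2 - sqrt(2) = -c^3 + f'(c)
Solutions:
 f(c) = C1 + c^4/4 - c^3 - sqrt(2)*c


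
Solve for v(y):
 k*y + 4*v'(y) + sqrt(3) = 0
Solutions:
 v(y) = C1 - k*y^2/8 - sqrt(3)*y/4


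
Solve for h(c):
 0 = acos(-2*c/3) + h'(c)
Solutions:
 h(c) = C1 - c*acos(-2*c/3) - sqrt(9 - 4*c^2)/2


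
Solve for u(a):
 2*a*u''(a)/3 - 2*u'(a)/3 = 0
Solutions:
 u(a) = C1 + C2*a^2


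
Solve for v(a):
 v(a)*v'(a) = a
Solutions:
 v(a) = -sqrt(C1 + a^2)
 v(a) = sqrt(C1 + a^2)


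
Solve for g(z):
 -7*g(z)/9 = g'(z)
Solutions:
 g(z) = C1*exp(-7*z/9)


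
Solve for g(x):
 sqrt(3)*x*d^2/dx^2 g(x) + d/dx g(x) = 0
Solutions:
 g(x) = C1 + C2*x^(1 - sqrt(3)/3)


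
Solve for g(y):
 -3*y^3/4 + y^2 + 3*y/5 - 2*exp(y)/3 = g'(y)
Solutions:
 g(y) = C1 - 3*y^4/16 + y^3/3 + 3*y^2/10 - 2*exp(y)/3


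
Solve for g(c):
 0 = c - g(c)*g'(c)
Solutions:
 g(c) = -sqrt(C1 + c^2)
 g(c) = sqrt(C1 + c^2)


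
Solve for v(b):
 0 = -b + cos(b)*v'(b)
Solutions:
 v(b) = C1 + Integral(b/cos(b), b)


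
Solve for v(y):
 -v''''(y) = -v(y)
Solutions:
 v(y) = C1*exp(-y) + C2*exp(y) + C3*sin(y) + C4*cos(y)


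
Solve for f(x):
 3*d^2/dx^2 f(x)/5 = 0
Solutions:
 f(x) = C1 + C2*x


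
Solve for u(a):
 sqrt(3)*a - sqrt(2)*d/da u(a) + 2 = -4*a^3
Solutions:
 u(a) = C1 + sqrt(2)*a^4/2 + sqrt(6)*a^2/4 + sqrt(2)*a


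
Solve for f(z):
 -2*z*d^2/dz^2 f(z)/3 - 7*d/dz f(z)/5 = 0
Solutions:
 f(z) = C1 + C2/z^(11/10)


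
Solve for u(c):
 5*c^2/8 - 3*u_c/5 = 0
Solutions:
 u(c) = C1 + 25*c^3/72


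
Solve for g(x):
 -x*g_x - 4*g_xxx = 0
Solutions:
 g(x) = C1 + Integral(C2*airyai(-2^(1/3)*x/2) + C3*airybi(-2^(1/3)*x/2), x)


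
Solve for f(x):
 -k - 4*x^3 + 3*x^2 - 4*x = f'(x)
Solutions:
 f(x) = C1 - k*x - x^4 + x^3 - 2*x^2


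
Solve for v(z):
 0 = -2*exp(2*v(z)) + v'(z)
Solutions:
 v(z) = log(-sqrt(-1/(C1 + 2*z))) - log(2)/2
 v(z) = log(-1/(C1 + 2*z))/2 - log(2)/2


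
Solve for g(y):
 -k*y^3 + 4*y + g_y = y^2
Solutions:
 g(y) = C1 + k*y^4/4 + y^3/3 - 2*y^2


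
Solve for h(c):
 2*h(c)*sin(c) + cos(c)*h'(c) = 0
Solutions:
 h(c) = C1*cos(c)^2


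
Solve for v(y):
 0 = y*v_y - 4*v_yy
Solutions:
 v(y) = C1 + C2*erfi(sqrt(2)*y/4)


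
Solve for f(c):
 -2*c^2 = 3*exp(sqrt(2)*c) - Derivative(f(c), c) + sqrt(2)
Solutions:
 f(c) = C1 + 2*c^3/3 + sqrt(2)*c + 3*sqrt(2)*exp(sqrt(2)*c)/2


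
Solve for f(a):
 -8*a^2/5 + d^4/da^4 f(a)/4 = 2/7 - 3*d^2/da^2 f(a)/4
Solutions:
 f(a) = C1 + C2*a + C3*sin(sqrt(3)*a) + C4*cos(sqrt(3)*a) + 8*a^4/45 - 164*a^2/315


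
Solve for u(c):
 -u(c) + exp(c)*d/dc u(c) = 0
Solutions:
 u(c) = C1*exp(-exp(-c))


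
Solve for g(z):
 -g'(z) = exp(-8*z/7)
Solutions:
 g(z) = C1 + 7*exp(-8*z/7)/8


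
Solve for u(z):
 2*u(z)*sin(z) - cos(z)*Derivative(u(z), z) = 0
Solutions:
 u(z) = C1/cos(z)^2


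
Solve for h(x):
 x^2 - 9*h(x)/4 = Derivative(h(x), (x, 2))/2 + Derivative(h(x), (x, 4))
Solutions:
 h(x) = 4*x^2/9 + (C1*sin(sqrt(6)*x*cos(atan(sqrt(35))/2)/2) + C2*cos(sqrt(6)*x*cos(atan(sqrt(35))/2)/2))*exp(-sqrt(6)*x*sin(atan(sqrt(35))/2)/2) + (C3*sin(sqrt(6)*x*cos(atan(sqrt(35))/2)/2) + C4*cos(sqrt(6)*x*cos(atan(sqrt(35))/2)/2))*exp(sqrt(6)*x*sin(atan(sqrt(35))/2)/2) - 16/81


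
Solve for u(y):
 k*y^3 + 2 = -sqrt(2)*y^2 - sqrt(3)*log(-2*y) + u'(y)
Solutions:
 u(y) = C1 + k*y^4/4 + sqrt(2)*y^3/3 + sqrt(3)*y*log(-y) + y*(-sqrt(3) + sqrt(3)*log(2) + 2)


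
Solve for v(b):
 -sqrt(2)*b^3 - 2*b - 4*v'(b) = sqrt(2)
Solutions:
 v(b) = C1 - sqrt(2)*b^4/16 - b^2/4 - sqrt(2)*b/4


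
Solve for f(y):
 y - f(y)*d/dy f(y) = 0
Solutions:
 f(y) = -sqrt(C1 + y^2)
 f(y) = sqrt(C1 + y^2)


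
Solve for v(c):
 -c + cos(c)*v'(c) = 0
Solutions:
 v(c) = C1 + Integral(c/cos(c), c)


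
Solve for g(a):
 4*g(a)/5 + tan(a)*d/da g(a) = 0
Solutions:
 g(a) = C1/sin(a)^(4/5)


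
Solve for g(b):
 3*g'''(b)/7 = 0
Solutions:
 g(b) = C1 + C2*b + C3*b^2


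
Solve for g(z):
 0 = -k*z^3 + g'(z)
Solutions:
 g(z) = C1 + k*z^4/4


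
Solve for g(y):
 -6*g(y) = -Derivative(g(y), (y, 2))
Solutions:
 g(y) = C1*exp(-sqrt(6)*y) + C2*exp(sqrt(6)*y)


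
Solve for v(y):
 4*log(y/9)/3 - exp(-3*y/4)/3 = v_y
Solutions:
 v(y) = C1 + 4*y*log(y)/3 + 4*y*(-2*log(3) - 1)/3 + 4*exp(-3*y/4)/9


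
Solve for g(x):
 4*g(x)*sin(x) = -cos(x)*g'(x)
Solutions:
 g(x) = C1*cos(x)^4


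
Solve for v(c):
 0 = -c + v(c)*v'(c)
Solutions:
 v(c) = -sqrt(C1 + c^2)
 v(c) = sqrt(C1 + c^2)


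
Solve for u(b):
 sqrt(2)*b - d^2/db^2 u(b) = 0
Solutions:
 u(b) = C1 + C2*b + sqrt(2)*b^3/6


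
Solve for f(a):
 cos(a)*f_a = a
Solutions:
 f(a) = C1 + Integral(a/cos(a), a)


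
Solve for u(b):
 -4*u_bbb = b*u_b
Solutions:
 u(b) = C1 + Integral(C2*airyai(-2^(1/3)*b/2) + C3*airybi(-2^(1/3)*b/2), b)


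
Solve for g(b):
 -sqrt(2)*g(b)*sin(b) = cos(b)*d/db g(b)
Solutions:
 g(b) = C1*cos(b)^(sqrt(2))


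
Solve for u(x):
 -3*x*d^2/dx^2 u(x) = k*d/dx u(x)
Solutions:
 u(x) = C1 + x^(1 - re(k)/3)*(C2*sin(log(x)*Abs(im(k))/3) + C3*cos(log(x)*im(k)/3))


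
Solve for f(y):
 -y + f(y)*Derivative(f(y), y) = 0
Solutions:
 f(y) = -sqrt(C1 + y^2)
 f(y) = sqrt(C1 + y^2)


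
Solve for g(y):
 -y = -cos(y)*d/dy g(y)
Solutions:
 g(y) = C1 + Integral(y/cos(y), y)


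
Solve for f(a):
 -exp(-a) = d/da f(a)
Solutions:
 f(a) = C1 + exp(-a)


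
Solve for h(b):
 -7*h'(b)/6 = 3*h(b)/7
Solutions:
 h(b) = C1*exp(-18*b/49)


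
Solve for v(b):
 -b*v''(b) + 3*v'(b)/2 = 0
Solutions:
 v(b) = C1 + C2*b^(5/2)


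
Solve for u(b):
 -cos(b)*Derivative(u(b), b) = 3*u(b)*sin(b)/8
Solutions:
 u(b) = C1*cos(b)^(3/8)


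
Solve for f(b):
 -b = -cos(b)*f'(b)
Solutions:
 f(b) = C1 + Integral(b/cos(b), b)


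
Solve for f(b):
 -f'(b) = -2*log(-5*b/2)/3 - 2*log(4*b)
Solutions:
 f(b) = C1 + 8*b*log(b)/3 + 2*b*(-4 + log(5) + 5*log(2) + I*pi)/3


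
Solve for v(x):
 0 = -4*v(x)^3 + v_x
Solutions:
 v(x) = -sqrt(2)*sqrt(-1/(C1 + 4*x))/2
 v(x) = sqrt(2)*sqrt(-1/(C1 + 4*x))/2


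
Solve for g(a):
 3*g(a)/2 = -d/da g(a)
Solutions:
 g(a) = C1*exp(-3*a/2)


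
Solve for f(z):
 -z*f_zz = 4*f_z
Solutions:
 f(z) = C1 + C2/z^3


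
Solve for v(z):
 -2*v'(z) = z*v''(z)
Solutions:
 v(z) = C1 + C2/z


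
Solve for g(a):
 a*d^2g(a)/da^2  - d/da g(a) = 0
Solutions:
 g(a) = C1 + C2*a^2


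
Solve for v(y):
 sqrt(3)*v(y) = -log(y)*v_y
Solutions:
 v(y) = C1*exp(-sqrt(3)*li(y))


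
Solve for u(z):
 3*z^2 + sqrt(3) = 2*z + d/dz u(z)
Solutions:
 u(z) = C1 + z^3 - z^2 + sqrt(3)*z


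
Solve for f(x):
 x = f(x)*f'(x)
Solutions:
 f(x) = -sqrt(C1 + x^2)
 f(x) = sqrt(C1 + x^2)


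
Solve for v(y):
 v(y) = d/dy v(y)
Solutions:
 v(y) = C1*exp(y)


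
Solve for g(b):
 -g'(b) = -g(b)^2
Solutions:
 g(b) = -1/(C1 + b)


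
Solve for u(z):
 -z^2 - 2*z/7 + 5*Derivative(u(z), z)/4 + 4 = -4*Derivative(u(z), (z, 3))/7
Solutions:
 u(z) = C1 + C2*sin(sqrt(35)*z/4) + C3*cos(sqrt(35)*z/4) + 4*z^3/15 + 4*z^2/35 - 688*z/175


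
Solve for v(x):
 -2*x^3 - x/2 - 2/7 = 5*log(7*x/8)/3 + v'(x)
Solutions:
 v(x) = C1 - x^4/2 - x^2/4 - 5*x*log(x)/3 - 5*x*log(7)/3 + 29*x/21 + 5*x*log(2)


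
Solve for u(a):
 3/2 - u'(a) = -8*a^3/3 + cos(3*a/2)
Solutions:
 u(a) = C1 + 2*a^4/3 + 3*a/2 - 2*sin(3*a/2)/3


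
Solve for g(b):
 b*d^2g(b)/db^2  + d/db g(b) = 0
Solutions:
 g(b) = C1 + C2*log(b)


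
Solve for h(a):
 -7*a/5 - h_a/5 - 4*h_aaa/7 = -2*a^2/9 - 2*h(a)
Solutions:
 h(a) = C1*exp(105^(1/3)*a*(-(450 + sqrt(202605))^(1/3) + 105^(1/3)/(450 + sqrt(202605))^(1/3))/60)*sin(3^(1/6)*35^(1/3)*a*(3*35^(1/3)/(450 + sqrt(202605))^(1/3) + 3^(2/3)*(450 + sqrt(202605))^(1/3))/60) + C2*exp(105^(1/3)*a*(-(450 + sqrt(202605))^(1/3) + 105^(1/3)/(450 + sqrt(202605))^(1/3))/60)*cos(3^(1/6)*35^(1/3)*a*(3*35^(1/3)/(450 + sqrt(202605))^(1/3) + 3^(2/3)*(450 + sqrt(202605))^(1/3))/60) + C3*exp(-105^(1/3)*a*(-(450 + sqrt(202605))^(1/3) + 105^(1/3)/(450 + sqrt(202605))^(1/3))/30) - a^2/9 + 61*a/90 + 61/900


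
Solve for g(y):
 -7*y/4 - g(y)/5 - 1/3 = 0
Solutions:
 g(y) = -35*y/4 - 5/3


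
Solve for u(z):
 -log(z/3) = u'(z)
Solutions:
 u(z) = C1 - z*log(z) + z + z*log(3)


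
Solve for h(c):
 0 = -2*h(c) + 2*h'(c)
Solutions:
 h(c) = C1*exp(c)


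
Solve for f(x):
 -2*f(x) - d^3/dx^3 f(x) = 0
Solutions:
 f(x) = C3*exp(-2^(1/3)*x) + (C1*sin(2^(1/3)*sqrt(3)*x/2) + C2*cos(2^(1/3)*sqrt(3)*x/2))*exp(2^(1/3)*x/2)


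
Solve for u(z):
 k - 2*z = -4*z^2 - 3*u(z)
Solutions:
 u(z) = -k/3 - 4*z^2/3 + 2*z/3


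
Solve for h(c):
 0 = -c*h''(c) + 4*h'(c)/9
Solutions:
 h(c) = C1 + C2*c^(13/9)


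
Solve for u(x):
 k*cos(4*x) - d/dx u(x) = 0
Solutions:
 u(x) = C1 + k*sin(4*x)/4


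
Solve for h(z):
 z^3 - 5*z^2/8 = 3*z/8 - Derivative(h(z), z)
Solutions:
 h(z) = C1 - z^4/4 + 5*z^3/24 + 3*z^2/16


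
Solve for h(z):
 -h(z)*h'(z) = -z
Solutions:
 h(z) = -sqrt(C1 + z^2)
 h(z) = sqrt(C1 + z^2)


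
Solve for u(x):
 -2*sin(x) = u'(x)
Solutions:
 u(x) = C1 + 2*cos(x)


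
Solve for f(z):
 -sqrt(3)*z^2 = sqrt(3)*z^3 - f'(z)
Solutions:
 f(z) = C1 + sqrt(3)*z^4/4 + sqrt(3)*z^3/3


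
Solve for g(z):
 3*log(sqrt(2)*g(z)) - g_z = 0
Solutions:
 -2*Integral(1/(2*log(_y) + log(2)), (_y, g(z)))/3 = C1 - z


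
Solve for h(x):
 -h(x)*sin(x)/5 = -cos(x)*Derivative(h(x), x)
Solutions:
 h(x) = C1/cos(x)^(1/5)


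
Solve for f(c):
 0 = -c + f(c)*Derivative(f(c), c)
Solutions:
 f(c) = -sqrt(C1 + c^2)
 f(c) = sqrt(C1 + c^2)


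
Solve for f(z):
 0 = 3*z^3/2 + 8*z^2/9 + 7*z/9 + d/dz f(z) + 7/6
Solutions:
 f(z) = C1 - 3*z^4/8 - 8*z^3/27 - 7*z^2/18 - 7*z/6
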